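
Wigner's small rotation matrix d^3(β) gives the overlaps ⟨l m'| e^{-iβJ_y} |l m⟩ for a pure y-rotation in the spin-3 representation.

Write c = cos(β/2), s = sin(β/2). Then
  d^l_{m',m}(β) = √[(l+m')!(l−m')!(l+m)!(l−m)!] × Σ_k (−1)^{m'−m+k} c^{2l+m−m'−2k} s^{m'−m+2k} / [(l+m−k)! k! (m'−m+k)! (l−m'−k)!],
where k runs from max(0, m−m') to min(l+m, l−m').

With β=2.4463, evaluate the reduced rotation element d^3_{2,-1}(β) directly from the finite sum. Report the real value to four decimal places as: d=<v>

d^3_{2,-1}(β=2.4463) via Wigner's sum:
With c≡cos(β/2)=0.340686 and s≡sin(β/2)=0.940177, N=[120·1·2·24]^{1/2}=75.894664
The bounds max(0,m−m')=0 and min(l+m,l−m')=1 give 2 terms
  k=0: (−1)^3·75.8947/(12)·0.3407^3·0.9402^3 = -0.207836
  k=1: (−1)^4·75.8947/(24)·0.3407^1·0.9402^5 = +0.791412
d^3_{2,-1}(2.4463) = -0.207836 +0.791412 = +0.583576

d=0.5836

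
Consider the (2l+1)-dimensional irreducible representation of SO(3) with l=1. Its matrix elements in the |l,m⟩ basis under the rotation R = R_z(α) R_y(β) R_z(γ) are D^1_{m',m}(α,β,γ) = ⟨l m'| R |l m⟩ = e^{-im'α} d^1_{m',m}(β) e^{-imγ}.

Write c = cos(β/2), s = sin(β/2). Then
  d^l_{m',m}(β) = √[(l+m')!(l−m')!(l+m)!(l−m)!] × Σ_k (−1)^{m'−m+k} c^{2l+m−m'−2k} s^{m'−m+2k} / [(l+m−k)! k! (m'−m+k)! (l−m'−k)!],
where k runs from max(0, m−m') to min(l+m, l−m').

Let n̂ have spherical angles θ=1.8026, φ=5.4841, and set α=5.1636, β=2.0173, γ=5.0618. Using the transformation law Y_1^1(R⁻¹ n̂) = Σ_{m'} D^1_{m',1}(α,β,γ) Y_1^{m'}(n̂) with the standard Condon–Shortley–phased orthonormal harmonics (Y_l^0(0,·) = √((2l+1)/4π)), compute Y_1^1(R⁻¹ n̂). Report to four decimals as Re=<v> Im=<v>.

Need the full column D^1_{m',1} for m'=−1..1 at α=5.1636, β=2.0173, γ=5.0618.
cos(β/2)=0.533003, sin(β/2)=0.846113
d^1_{-1,1}: single k=2 term ⇒ +0.715907;  D = +0.712201+0.072754i
d^1_{0,1}: single k=1 term ⇒ +0.637784;  D = +0.218342+0.599245i
d^1_{1,1}: single k=0 term ⇒ +0.284093;  D = -0.197802+0.203919i
Y_1^{m'}(θ=1.8026,φ=5.4841) and Σ D·Y over m':
  (+0.7122+0.0728i)·(+0.2345+0.2410i)  (+0.2183+0.5992i)·(-0.1122+0.0000i)  (-0.1978+0.2039i)·(-0.2345+0.2410i)
Y_1^1(R⁻¹ n̂) = +0.122201+0.025948i

Re=0.1222 Im=0.0259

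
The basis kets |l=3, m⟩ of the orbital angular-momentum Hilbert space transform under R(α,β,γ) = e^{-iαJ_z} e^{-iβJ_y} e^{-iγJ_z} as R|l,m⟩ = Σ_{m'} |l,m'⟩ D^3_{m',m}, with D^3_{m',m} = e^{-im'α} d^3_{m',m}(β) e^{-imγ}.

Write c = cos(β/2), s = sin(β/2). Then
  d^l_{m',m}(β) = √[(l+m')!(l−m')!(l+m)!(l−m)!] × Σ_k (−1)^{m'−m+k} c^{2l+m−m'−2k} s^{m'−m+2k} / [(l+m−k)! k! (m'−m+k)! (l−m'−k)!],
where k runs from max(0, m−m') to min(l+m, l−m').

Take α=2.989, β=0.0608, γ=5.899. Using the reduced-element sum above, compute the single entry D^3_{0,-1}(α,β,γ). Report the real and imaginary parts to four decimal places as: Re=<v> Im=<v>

First d^3_{0,-1}(β=0.0608), then the phase factors e^{-i(0)α} and e^{-i(-1)γ}:
Half-angle: c=0.999538, s=0.030395. N=√(6·6·2·24)=41.569219
k∈{0,1,2} keeps every argument non-negative
  k=0: (−1)^1·41.5692/(12)·0.9995^5·0.0304^1 = -0.105049
  k=1: (−1)^2·41.5692/(4)·0.9995^3·0.0304^3 = +0.000291
  k=2: (−1)^3·41.5692/(12)·0.9995^1·0.0304^5 = -0.000000
d^3_{0,-1}(0.0608) = -0.105049 +0.000291 -0.000000 = -0.104758
Phases: e^{-i·(0)·2.989}=+1.000000+0.000000i, e^{-i·(-1)·5.899}=+0.927104-0.374804i ⇒ D=-0.097122+0.039264i

Re=-0.0971 Im=0.0393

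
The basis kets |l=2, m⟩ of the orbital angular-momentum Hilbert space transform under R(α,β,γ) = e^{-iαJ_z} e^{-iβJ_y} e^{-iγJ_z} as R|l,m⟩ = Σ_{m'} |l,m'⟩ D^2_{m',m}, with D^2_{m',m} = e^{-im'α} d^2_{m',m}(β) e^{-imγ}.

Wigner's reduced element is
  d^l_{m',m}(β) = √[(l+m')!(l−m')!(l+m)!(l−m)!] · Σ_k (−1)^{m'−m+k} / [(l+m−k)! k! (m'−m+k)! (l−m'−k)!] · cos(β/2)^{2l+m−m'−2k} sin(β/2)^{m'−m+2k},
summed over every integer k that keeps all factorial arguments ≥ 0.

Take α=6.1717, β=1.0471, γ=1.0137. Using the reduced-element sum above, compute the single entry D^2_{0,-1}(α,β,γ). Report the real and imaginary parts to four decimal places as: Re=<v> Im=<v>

Re=-0.2804 Im=-0.4502

Split into d^2_{0,-1}(β=1.0471) × two z-phases.
c=cos(1.0471/2)=0.866050, s=sin(1.0471/2)=0.499958; N=√[2·2·1·6]=4.898979
The bounds max(0,m−m')=0 and min(l+m,l−m')=1 give 2 terms
  k=0: (−1)^1·4.8990/(2)·0.8660^3·0.5000^1 = -0.795495
  k=1: (−1)^2·4.8990/(2)·0.8660^1·0.5000^3 = +0.265105
d^2_{0,-1}(1.0471) = -0.795495 +0.265105 = -0.530390
Phases: e^{-i·(0)·6.1717}=+1.000000+0.000000i, e^{-i·(-1)·1.0137}=+0.528724+0.848794i ⇒ D=-0.280430-0.450192i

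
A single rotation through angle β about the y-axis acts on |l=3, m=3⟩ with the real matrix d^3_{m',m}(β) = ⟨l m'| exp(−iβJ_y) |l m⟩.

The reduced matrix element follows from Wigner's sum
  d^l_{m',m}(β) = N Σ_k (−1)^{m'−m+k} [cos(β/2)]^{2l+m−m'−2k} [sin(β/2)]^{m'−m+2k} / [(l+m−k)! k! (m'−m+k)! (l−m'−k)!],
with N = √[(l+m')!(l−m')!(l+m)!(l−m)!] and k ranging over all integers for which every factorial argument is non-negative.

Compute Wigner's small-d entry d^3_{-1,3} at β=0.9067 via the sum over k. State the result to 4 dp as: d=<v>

d=0.1152

d^3_{-1,3}(β=0.9067) via Wigner's sum:
c=cos(0.9067/2)=0.898985, s=sin(0.9067/2)=0.437980; N=√[2·24·720·1]=185.903201
The bounds max(0,m−m')=4 and min(l+m,l−m')=4 give 1 term
  k=4: (−1)^0·185.9032/(48)·0.8990^2·0.4380^4 = +0.115177
d^3_{-1,3}(0.9067) = +0.115177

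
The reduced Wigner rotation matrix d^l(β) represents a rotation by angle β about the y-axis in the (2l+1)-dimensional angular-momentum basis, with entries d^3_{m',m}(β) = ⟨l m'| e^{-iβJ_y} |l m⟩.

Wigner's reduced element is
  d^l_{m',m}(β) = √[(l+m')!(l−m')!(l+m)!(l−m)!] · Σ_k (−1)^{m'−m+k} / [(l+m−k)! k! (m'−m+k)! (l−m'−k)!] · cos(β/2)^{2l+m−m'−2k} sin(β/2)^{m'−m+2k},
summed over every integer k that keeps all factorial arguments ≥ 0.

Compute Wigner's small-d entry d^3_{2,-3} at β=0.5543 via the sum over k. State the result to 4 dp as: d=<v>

d^3_{2,-3}(β=0.5543) via Wigner's sum:
Half-angle: c=0.961839, s=0.273616. N=√(120·1·1·720)=293.938769
The bounds max(0,m−m')=0 and min(l+m,l−m')=0 give 1 term
  k=0: (−1)^5·293.9388/(120)·0.9618^1·0.2736^5 = -0.003613
d^3_{2,-3}(0.5543) = -0.003613

d=-0.0036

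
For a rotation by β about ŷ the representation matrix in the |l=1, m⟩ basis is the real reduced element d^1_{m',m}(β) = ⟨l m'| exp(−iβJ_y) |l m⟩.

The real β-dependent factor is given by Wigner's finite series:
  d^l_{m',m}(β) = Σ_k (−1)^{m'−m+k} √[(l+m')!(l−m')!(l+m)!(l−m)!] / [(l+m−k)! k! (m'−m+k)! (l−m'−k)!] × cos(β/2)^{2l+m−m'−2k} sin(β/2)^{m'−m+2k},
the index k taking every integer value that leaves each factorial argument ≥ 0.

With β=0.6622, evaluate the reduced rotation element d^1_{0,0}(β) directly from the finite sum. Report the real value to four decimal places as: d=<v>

d^1_{0,0}(β=0.6622) via Wigner's sum:
Half-angle: c=0.945685, s=0.325083. N=√(1·1·1·1)=1.000000
k∈{0,1} keeps every argument non-negative
  k=0: (−1)^0·1.0000/(1)·0.9457^2·0.3251^0 = +0.894321
  k=1: (−1)^1·1.0000/(1)·0.9457^0·0.3251^2 = -0.105679
d^1_{0,0}(0.6622) = +0.894321 -0.105679 = +0.788641

d=0.7886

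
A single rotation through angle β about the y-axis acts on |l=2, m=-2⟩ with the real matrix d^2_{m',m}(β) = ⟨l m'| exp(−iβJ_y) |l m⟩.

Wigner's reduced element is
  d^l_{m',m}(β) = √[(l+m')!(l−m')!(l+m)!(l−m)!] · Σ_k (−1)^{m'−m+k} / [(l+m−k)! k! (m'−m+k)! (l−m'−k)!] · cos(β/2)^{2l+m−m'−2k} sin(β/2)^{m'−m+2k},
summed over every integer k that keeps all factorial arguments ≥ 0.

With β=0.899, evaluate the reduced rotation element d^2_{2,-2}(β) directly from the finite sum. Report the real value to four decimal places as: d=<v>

d^2_{2,-2}(β=0.899) via Wigner's sum:
c=cos(0.899/2)=0.900664, s=sin(0.899/2)=0.434515; N=√[24·1·1·24]=24.000000
k: max(0,(-2)−(2))=0 … min(2+(-2),2−(2))=0
  k=0: (−1)^4·24.0000/(24)·0.9007^0·0.4345^4 = +0.035647
d^2_{2,-2}(0.899) = +0.035647

d=0.0356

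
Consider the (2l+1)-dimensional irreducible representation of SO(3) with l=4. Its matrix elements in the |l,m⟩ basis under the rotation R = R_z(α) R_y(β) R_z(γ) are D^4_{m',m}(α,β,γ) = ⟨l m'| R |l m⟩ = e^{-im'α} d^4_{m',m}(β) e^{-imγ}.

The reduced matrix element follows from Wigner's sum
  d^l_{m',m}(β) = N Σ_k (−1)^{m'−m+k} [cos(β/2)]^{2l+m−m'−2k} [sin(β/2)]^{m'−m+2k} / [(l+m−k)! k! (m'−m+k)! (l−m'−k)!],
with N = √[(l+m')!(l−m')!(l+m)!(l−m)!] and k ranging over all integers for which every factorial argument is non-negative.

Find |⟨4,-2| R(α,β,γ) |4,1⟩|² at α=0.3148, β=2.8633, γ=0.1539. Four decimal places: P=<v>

P=0.2466

D^4_{-2,1}(0.3148,2.8633,0.1539) = e^{-i·-2·0.3148}·d^4_{-2,1}(2.8633)·e^{-i·1·0.1539}. Compute d first:
Half-angle: c=0.138698, s=0.990335. N=√(2·720·120·6)=1018.233765
Admissible k: 3..5 (factorial args all ≥0)
  k=3: (−1)^0·1018.2338/(72)·0.1387^5·0.9903^3 = +0.000705
  k=4: (−1)^1·1018.2338/(48)·0.1387^3·0.9903^5 = -0.053917
  k=5: (−1)^2·1018.2338/(240)·0.1387^1·0.9903^7 = +0.549768
d^4_{-2,1}(2.8633) = +0.000705 -0.053917 +0.549768 = +0.496557
|D^4_{-2,1}|² = |d^4_{-2,1}(β)|² = (+0.496557)² = 0.246568 (the z-rotation phases have unit modulus)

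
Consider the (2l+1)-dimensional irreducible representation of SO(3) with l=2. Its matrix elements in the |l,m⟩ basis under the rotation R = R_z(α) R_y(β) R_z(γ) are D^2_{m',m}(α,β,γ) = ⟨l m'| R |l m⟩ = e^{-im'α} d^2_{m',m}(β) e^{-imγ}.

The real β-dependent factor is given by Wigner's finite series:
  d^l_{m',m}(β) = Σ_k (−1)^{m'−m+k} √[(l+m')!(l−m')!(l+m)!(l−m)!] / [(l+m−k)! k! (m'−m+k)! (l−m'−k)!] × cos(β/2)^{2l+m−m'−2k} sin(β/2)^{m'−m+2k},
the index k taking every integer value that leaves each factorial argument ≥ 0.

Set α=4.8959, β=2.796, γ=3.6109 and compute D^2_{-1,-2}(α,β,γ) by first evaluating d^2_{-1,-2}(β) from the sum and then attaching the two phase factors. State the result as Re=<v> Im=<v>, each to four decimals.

D^2_{-1,-2}(4.8959,2.796,3.6109) = e^{-i·-1·4.8959}·d^2_{-1,-2}(2.796)·e^{-i·-2·3.6109}. Compute d first:
c=cos(2.796/2)=0.171938, s=sin(2.796/2)=0.985108; N=√[1·6·1·24]=12.000000
The bounds max(0,m−m')=0 and min(l+m,l−m')=0 give 1 term
  k=0: (−1)^1·12.0000/(6)·0.1719^3·0.9851^1 = -0.010014
d^2_{-1,-2}(2.796) = -0.010014
Phases: e^{-i·(-1)·4.8959}=+0.182483-0.983209i, e^{-i·(-2)·3.6109}=+0.590906+0.806740i ⇒ D=-0.009023+0.004344i

Re=-0.0090 Im=0.0043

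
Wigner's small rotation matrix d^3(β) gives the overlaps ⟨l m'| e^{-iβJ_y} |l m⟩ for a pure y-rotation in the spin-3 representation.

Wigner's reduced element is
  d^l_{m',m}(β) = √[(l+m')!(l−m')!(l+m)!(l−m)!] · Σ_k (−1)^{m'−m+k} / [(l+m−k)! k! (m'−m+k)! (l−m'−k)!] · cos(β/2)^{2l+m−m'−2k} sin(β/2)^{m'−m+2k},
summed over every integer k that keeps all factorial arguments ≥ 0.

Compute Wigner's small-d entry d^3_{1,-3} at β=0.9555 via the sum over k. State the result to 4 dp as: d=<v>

d^3_{1,-3}(β=0.9555) via Wigner's sum:
With c≡cos(β/2)=0.888032 and s≡sin(β/2)=0.459782, N=[24·2·1·720]^{1/2}=185.903201
The bounds max(0,m−m')=0 and min(l+m,l−m')=0 give 1 term
  k=0: (−1)^4·185.9032/(48)·0.8880^2·0.4598^4 = +0.136493
d^3_{1,-3}(0.9555) = +0.136493

d=0.1365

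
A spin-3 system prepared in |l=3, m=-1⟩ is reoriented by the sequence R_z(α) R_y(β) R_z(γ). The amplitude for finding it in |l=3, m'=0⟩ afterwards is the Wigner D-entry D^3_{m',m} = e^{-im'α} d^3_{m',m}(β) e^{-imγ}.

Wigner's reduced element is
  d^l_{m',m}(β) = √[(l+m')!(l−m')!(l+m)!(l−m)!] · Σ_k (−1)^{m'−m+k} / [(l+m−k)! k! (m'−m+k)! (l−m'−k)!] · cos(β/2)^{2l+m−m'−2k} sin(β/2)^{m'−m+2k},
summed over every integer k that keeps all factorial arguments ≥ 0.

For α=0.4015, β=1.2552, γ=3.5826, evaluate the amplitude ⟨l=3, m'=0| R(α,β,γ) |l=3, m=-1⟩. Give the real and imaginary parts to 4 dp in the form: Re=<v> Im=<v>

Re=-0.1929 Im=-0.0911

First d^3_{0,-1}(β=1.2552), then the phase factors e^{-i(0)α} and e^{-i(-1)γ}:
With c≡cos(β/2)=0.809439 and s≡sin(β/2)=0.587204, N=[6·6·2·24]^{1/2}=41.569219
k: max(0,(-1)−(0))=0 … min(3+(-1),3−(0))=2
  k=0: (−1)^1·41.5692/(12)·0.8094^5·0.5872^1 = -0.706806
  k=1: (−1)^2·41.5692/(4)·0.8094^3·0.5872^3 = +1.115915
  k=2: (−1)^3·41.5692/(12)·0.8094^1·0.5872^5 = -0.195758
d^3_{0,-1}(1.2552) = -0.706806 +1.115915 -0.195758 = +0.213351
D = (+1.000000+0.000000i)·(+0.213351)·(-0.904322-0.426851i) = -0.192938-0.091069i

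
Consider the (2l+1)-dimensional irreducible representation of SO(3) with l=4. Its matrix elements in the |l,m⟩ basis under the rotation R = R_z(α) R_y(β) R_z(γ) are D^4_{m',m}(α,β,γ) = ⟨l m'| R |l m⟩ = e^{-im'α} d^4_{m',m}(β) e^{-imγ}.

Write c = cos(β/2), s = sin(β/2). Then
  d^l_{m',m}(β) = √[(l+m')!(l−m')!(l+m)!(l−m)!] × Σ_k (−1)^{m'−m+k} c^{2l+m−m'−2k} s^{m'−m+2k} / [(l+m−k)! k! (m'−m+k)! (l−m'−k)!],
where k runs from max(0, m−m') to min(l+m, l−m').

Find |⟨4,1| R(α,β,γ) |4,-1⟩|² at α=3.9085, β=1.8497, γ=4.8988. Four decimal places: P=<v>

Split into d^4_{1,-1}(β=1.8497) × two z-phases.
Half-angle: c=0.601954, s=0.798530. N=√(120·6·6·120)=720.000000
k: max(0,(-1)−(1))=0 … min(4+(-1),4−(1))=3
  k=0: (−1)^2·720.0000/(72)·0.6020^6·0.7985^2 = +0.303364
  k=1: (−1)^3·720.0000/(24)·0.6020^4·0.7985^4 = -1.601554
  k=2: (−1)^4·720.0000/(48)·0.6020^2·0.7985^6 = +1.409183
  k=3: (−1)^5·720.0000/(720)·0.6020^0·0.7985^8 = -0.165323
d^4_{1,-1}(1.8497) = +0.303364 -1.601554 +1.409183 -0.165323 = -0.054329
|D^4_{1,-1}|² = |d^4_{1,-1}(β)|² = (-0.054329)² = 0.002952 (the z-rotation phases have unit modulus)

P=0.0030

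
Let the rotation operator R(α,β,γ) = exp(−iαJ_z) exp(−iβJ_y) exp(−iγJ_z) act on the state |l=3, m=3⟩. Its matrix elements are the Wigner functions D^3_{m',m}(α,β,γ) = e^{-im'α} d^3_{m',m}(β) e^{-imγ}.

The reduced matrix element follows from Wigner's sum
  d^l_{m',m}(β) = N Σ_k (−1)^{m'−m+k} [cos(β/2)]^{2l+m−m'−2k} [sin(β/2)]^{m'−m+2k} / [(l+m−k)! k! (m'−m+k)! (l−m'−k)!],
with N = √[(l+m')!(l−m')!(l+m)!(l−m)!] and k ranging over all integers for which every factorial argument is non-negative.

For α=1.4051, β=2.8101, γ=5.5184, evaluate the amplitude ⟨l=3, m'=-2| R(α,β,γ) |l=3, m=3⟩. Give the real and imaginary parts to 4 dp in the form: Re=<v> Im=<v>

Split into d^3_{-2,3}(β=2.8101) × two z-phases.
c=cos(2.8101/2)=0.164988, s=sin(2.8101/2)=0.986295; N=√[1·120·720·1]=293.938769
k∈{5} keeps every argument non-negative
  k=5: (−1)^0·293.9388/(120)·0.1650^1·0.9863^5 = +0.377194
d^3_{-2,3}(2.8101) = +0.377194
Phases: e^{-i·(-2)·1.4051}=-0.945590+0.325360i, e^{-i·(3)·5.5184}=-0.662057+0.749454i ⇒ D=+0.144160-0.348558i

Re=0.1442 Im=-0.3486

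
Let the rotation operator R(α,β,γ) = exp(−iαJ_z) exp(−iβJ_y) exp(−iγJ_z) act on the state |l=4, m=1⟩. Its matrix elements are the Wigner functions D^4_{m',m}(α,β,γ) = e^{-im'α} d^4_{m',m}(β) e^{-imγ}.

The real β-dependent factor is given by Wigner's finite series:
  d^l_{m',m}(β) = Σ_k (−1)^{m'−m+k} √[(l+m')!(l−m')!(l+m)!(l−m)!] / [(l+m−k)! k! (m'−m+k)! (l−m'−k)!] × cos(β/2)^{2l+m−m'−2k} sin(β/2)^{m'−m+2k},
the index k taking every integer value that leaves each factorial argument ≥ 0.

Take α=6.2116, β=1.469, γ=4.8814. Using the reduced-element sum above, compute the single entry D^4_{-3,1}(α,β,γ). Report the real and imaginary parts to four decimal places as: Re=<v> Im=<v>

Re=0.1548 Im=0.3835

Split into d^4_{-3,1}(β=1.469) × two z-phases.
Half-angle: c=0.742166, s=0.670216. N=√(1·5040·120·6)=1904.940944
k∈{4,5} keeps every argument non-negative
  k=4: (−1)^0·1904.9409/(144)·0.7422^4·0.6702^4 = +0.809809
  k=5: (−1)^1·1904.9409/(240)·0.7422^2·0.6702^6 = -0.396243
d^4_{-3,1}(1.469) = +0.809809 -0.396243 = +0.413566
Attach z-rotation phases: D = e^{-i(-3)(6.2116)}·(+0.413566)·e^{-i(1)(4.8814)} = +0.154846+0.383484i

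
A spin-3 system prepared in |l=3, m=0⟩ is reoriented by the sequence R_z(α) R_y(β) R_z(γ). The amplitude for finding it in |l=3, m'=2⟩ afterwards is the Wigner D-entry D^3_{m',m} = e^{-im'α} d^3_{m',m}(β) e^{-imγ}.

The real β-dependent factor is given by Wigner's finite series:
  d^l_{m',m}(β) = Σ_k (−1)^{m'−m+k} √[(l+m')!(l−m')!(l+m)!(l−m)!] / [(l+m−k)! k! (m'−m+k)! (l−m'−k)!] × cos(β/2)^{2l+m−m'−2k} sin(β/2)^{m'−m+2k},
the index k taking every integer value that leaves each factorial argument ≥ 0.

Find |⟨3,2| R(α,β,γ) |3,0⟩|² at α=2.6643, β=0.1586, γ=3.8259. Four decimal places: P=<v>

First d^3_{2,0}(β=0.1586), then the phase factors e^{-i(2)α} and e^{-i(0)γ}:
With c≡cos(β/2)=0.996857 and s≡sin(β/2)=0.079217, N=[120·1·6·6]^{1/2}=65.726707
The bounds max(0,m−m')=0 and min(l+m,l−m')=1 give 2 terms
  k=0: (−1)^2·65.7267/(12)·0.9969^4·0.0792^2 = +0.033941
  k=1: (−1)^3·65.7267/(12)·0.9969^2·0.0792^4 = -0.000214
d^3_{2,0}(0.1586) = +0.033941 -0.000214 = +0.033727
|D^3_{2,0}|² = |d^3_{2,0}(β)|² = (+0.033727)² = 0.001138 (the z-rotation phases have unit modulus)

P=0.0011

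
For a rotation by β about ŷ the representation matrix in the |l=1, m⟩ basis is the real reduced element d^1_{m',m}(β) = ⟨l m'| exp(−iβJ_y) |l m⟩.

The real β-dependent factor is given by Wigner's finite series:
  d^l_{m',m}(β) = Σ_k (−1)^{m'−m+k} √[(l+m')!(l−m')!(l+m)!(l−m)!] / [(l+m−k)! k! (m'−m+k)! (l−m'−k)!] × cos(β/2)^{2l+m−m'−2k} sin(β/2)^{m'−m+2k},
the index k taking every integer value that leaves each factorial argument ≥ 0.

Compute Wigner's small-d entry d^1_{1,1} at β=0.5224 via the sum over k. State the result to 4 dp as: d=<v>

d=0.9333

d^1_{1,1}(β=0.5224) via Wigner's sum:
c=cos(0.5224/2)=0.966081, s=sin(0.5224/2)=0.258240; N=√[2·1·2·1]=2.000000
k∈{0} keeps every argument non-negative
  k=0: (−1)^0·2.0000/(2)·0.9661^2·0.2582^0 = +0.933312
d^1_{1,1}(0.5224) = +0.933312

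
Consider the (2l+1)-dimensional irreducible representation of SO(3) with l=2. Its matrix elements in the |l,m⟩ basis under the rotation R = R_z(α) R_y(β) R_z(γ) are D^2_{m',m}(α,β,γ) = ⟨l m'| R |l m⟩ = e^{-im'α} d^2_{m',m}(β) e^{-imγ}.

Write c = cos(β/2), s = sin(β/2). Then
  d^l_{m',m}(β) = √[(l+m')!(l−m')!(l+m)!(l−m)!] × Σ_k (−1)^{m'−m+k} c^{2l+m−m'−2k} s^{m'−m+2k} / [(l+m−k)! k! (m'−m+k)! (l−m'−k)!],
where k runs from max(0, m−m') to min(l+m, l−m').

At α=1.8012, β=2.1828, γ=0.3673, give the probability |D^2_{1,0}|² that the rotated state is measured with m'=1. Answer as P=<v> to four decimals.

Split into d^2_{1,0}(β=2.1828) × two z-phases.
Half-angle: c=0.461244, s=0.887274. N=√(6·1·2·2)=4.898979
The bounds max(0,m−m')=0 and min(l+m,l−m')=1 give 2 terms
  k=0: (−1)^1·4.8990/(2)·0.4612^3·0.8873^1 = -0.213267
  k=1: (−1)^2·4.8990/(2)·0.4612^1·0.8873^3 = +0.789185
d^2_{1,0}(2.1828) = -0.213267 +0.789185 = +0.575917
|D^2_{1,0}|² = |d^2_{1,0}(β)|² = (+0.575917)² = 0.331681 (the z-rotation phases have unit modulus)

P=0.3317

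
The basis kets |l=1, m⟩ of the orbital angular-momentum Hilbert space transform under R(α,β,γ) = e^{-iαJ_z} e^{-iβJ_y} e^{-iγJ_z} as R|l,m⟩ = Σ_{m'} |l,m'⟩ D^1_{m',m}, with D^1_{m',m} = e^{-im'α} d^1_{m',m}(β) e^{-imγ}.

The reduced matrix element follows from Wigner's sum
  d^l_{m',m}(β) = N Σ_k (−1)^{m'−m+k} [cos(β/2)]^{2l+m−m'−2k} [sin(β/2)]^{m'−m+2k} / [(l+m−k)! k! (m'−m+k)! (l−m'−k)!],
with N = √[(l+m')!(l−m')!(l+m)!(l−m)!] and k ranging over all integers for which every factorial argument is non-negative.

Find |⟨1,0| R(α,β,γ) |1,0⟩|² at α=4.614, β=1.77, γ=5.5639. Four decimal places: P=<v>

P=0.0392

D^1_{0,0}(4.614,1.77,5.5639) = e^{-i·0·4.614}·d^1_{0,0}(1.77)·e^{-i·0·5.5639}. Compute d first:
Half-angle: c=0.633290, s=0.773915. N=√(1·1·1·1)=1.000000
The bounds max(0,m−m')=0 and min(l+m,l−m')=1 give 2 terms
  k=0: (−1)^0·1.0000/(1)·0.6333^2·0.7739^0 = +0.401056
  k=1: (−1)^1·1.0000/(1)·0.6333^0·0.7739^2 = -0.598944
d^1_{0,0}(1.77) = +0.401056 -0.598944 = -0.197889
|D^1_{0,0}|² = |d^1_{0,0}(β)|² = (-0.197889)² = 0.039160 (the z-rotation phases have unit modulus)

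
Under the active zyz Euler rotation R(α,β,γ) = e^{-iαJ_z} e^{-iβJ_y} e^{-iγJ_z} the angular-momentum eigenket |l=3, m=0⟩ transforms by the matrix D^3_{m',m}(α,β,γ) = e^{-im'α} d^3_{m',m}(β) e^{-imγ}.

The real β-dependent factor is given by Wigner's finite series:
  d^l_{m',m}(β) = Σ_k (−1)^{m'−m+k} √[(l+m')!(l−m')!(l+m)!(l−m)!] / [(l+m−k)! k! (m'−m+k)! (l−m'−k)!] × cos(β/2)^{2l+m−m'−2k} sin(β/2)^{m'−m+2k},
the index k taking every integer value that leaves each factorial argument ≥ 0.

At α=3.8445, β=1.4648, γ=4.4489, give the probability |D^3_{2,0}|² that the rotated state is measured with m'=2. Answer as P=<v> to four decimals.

D^3_{2,0}(3.8445,1.4648,4.4489) = e^{-i·2·3.8445}·d^3_{2,0}(1.4648)·e^{-i·0·4.4489}. Compute d first:
With c≡cos(β/2)=0.743572 and s≡sin(β/2)=0.668656, N=[120·1·6·6]^{1/2}=65.726707
k∈{0,1} keeps every argument non-negative
  k=0: (−1)^2·65.7267/(12)·0.7436^4·0.6687^2 = +0.748614
  k=1: (−1)^3·65.7267/(12)·0.7436^2·0.6687^4 = -0.605366
d^3_{2,0}(1.4648) = +0.748614 -0.605366 = +0.143248
|D^3_{2,0}|² = |d^3_{2,0}(β)|² = (+0.143248)² = 0.020520 (the z-rotation phases have unit modulus)

P=0.0205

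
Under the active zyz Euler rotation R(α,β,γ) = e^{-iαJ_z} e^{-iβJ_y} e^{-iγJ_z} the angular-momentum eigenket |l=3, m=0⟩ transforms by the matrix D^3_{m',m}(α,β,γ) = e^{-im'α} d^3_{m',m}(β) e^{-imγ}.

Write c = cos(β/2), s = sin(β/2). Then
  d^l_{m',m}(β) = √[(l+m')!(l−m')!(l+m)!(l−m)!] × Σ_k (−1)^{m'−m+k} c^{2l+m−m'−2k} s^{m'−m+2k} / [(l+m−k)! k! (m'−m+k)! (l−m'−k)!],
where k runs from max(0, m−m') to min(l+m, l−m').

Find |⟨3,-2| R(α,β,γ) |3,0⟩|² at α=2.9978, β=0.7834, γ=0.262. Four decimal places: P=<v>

P=0.2334

Split into d^3_{-2,0}(β=0.7834) × two z-phases.
Half-angle: c=0.924261, s=0.381760. N=√(1·120·6·6)=65.726707
k∈{2,3} keeps every argument non-negative
  k=2: (−1)^0·65.7267/(12)·0.9243^4·0.3818^2 = +0.582534
  k=3: (−1)^1·65.7267/(12)·0.9243^2·0.3818^4 = -0.099383
d^3_{-2,0}(0.7834) = +0.582534 -0.099383 = +0.483151
|D^3_{-2,0}|² = |d^3_{-2,0}(β)|² = (+0.483151)² = 0.233435 (the z-rotation phases have unit modulus)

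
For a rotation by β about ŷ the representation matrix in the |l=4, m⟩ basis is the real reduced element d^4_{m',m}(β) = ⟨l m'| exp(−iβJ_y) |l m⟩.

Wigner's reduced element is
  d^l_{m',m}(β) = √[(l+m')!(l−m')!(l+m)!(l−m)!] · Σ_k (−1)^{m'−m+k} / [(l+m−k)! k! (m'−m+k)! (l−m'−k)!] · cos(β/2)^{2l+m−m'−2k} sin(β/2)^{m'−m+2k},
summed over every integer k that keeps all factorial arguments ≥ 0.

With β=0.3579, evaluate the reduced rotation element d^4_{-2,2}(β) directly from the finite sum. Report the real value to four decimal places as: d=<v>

d^4_{-2,2}(β=0.3579) via Wigner's sum:
c=cos(0.3579/2)=0.984031, s=sin(0.3579/2)=0.177996; N=√[2·720·720·2]=1440.000000
The bounds max(0,m−m')=4 and min(l+m,l−m')=6 give 3 terms
  k=4: (−1)^0·1440.0000/(96)·0.9840^4·0.1780^4 = +0.014118
  k=5: (−1)^1·1440.0000/(120)·0.9840^2·0.1780^6 = -0.000370
  k=6: (−1)^2·1440.0000/(1440)·0.9840^0·0.1780^8 = +0.000001
d^4_{-2,2}(0.3579) = +0.014118 -0.000370 +0.000001 = +0.013749

d=0.0137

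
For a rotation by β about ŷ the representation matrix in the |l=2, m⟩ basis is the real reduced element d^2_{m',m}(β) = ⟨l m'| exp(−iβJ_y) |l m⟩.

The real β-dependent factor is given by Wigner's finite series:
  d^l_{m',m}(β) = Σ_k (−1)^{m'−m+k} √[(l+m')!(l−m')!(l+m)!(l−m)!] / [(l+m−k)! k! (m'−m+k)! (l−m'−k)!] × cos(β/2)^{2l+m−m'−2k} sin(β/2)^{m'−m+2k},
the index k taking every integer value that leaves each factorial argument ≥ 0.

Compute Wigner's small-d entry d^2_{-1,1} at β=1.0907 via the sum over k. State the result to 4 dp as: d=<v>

d=0.5176

d^2_{-1,1}(β=1.0907) via Wigner's sum:
Half-angle: c=0.854946, s=0.518717. N=√(1·6·6·1)=6.000000
k∈{2,3} keeps every argument non-negative
  k=2: (−1)^0·6.0000/(2)·0.8549^2·0.5187^2 = +0.590011
  k=3: (−1)^1·6.0000/(6)·0.8549^0·0.5187^4 = -0.072397
d^2_{-1,1}(1.0907) = +0.590011 -0.072397 = +0.517613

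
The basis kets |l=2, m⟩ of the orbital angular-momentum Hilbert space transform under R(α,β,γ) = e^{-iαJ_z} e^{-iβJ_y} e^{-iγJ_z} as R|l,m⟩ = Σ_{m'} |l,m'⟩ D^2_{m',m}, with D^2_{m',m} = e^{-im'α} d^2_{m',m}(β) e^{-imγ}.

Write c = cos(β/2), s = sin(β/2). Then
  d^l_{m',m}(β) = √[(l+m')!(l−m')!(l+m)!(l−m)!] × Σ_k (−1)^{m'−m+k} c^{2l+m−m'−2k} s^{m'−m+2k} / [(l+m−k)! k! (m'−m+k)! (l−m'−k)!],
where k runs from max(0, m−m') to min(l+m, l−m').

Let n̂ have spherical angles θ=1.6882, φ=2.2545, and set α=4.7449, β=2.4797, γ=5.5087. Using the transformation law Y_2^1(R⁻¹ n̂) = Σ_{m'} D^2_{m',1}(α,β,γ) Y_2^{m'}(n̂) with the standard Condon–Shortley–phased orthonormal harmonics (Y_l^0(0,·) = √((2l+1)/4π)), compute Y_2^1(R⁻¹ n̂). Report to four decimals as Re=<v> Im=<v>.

Need the full column D^2_{m',1} for m'=−2..2 at α=4.7449, β=2.4797, γ=5.5087.
cos(β/2)=0.324938, sin(β/2)=0.945735
d^2_{-2,1}: single k=3 term ⇒ +0.549717;  D = -0.367118-0.409162i
d^2_{-1,1}: k∈[2..3] ⇒ +0.283310 -0.799979 = -0.516669;  D = -0.373145+0.357365i
d^2_{0,1}: k∈[1..2] ⇒ +0.079478 -0.673264 = -0.593785;  D = -0.424427-0.415263i
d^2_{1,1}: k∈[0..1] ⇒ +0.011148 -0.283310 = -0.272162;  D = +0.183912-0.200620i
d^2_{2,1}: single k=0 term ⇒ -0.064894;  D = +0.049236+0.042273i
Y_2^{m'}(θ=1.6882,φ=2.2545) and Σ D·Y over m':
  (-0.3671-0.4092i)·(-0.0770+0.3731i)  (-0.3731+0.3574i)·(+0.0568+0.0697i)  (-0.4244-0.4153i)·(-0.3024+0.0000i)  (+0.1839-0.2006i)·(-0.0568+0.0697i)  (+0.0492+0.0423i)·(-0.0770-0.3731i)
Y_2^1(R⁻¹ n̂) = +0.278710+0.016954i

Re=0.2787 Im=0.0170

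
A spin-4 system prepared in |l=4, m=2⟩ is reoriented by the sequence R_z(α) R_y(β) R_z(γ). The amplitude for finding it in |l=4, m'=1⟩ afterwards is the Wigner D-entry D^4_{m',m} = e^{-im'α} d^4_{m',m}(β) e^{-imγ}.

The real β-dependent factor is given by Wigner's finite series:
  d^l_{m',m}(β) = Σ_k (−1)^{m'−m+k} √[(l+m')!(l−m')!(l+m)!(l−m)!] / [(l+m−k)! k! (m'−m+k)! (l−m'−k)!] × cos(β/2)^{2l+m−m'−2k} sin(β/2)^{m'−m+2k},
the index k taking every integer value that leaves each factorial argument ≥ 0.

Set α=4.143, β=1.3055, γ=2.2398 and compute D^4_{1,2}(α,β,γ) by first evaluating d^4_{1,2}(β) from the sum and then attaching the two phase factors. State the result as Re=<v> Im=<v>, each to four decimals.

First d^4_{1,2}(β=1.3055), then the phase factors e^{-i(1)α} and e^{-i(2)γ}:
With c≡cos(β/2)=0.794417 and s≡sin(β/2)=0.607373, N=[120·6·720·2]^{1/2}=1018.233765
The bounds max(0,m−m')=1 and min(l+m,l−m')=3 give 3 terms
  k=1: (−1)^0·1018.2338/(240)·0.7944^7·0.6074^1 = +0.514553
  k=2: (−1)^1·1018.2338/(48)·0.7944^5·0.6074^3 = -1.503886
  k=3: (−1)^2·1018.2338/(72)·0.7944^3·0.6074^5 = +0.586055
d^4_{1,2}(1.3055) = +0.514553 -1.503886 +0.586055 = -0.403278
D = (-0.539118+0.842231i)·(-0.403278)·(-0.230692+0.973027i) = +0.280336+0.289905i

Re=0.2803 Im=0.2899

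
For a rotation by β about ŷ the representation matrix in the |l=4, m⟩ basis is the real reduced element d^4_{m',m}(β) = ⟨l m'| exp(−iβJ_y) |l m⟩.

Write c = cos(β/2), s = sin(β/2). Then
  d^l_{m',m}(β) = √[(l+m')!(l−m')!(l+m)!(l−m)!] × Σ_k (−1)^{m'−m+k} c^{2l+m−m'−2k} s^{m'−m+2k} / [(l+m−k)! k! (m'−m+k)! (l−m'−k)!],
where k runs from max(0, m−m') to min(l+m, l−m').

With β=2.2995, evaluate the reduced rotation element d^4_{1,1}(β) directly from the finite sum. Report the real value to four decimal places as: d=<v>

d=-0.4420

d^4_{1,1}(β=2.2995) via Wigner's sum:
With c≡cos(β/2)=0.408716 and s≡sin(β/2)=0.912662, N=[120·6·120·6]^{1/2}=720.000000
k: max(0,(1)−(1))=0 … min(4+(1),4−(1))=3
  k=0: (−1)^0·720.0000/(720)·0.4087^8·0.9127^0 = +0.000779
  k=1: (−1)^1·720.0000/(48)·0.4087^6·0.9127^2 = -0.058242
  k=2: (−1)^2·720.0000/(24)·0.4087^4·0.9127^4 = +0.580825
  k=3: (−1)^3·720.0000/(72)·0.4087^2·0.9127^6 = -0.965388
d^4_{1,1}(2.2995) = +0.000779 -0.058242 +0.580825 -0.965388 = -0.442026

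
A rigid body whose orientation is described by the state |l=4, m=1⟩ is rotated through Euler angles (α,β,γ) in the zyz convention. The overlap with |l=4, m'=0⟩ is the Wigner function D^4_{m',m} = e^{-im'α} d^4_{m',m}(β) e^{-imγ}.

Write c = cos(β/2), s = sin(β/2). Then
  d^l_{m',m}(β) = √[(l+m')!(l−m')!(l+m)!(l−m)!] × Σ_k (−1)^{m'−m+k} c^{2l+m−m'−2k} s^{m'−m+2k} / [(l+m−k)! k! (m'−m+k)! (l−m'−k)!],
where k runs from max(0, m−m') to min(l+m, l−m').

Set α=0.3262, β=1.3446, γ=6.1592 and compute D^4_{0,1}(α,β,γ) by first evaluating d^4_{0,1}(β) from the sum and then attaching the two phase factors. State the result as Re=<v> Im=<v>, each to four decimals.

Re=-0.3210 Im=-0.0400

Split into d^4_{0,1}(β=1.3446) × two z-phases.
Half-angle: c=0.782391, s=0.622787. N=√(24·24·120·6)=643.987578
k∈{1,2,3,4} keeps every argument non-negative
  k=1: (−1)^0·643.9876/(144)·0.7824^7·0.6228^1 = +0.499831
  k=2: (−1)^1·643.9876/(24)·0.7824^5·0.6228^3 = -1.900226
  k=3: (−1)^2·643.9876/(24)·0.7824^3·0.6228^5 = +1.204028
  k=4: (−1)^3·643.9876/(144)·0.7824^1·0.6228^7 = -0.127150
d^4_{0,1}(1.3446) = +0.499831 -1.900226 +1.204028 -0.127150 = -0.323518
Attach z-rotation phases: D = e^{-i(0)(0.3262)}·(-0.323518)·e^{-i(1)(6.1592)} = -0.321034-0.040009i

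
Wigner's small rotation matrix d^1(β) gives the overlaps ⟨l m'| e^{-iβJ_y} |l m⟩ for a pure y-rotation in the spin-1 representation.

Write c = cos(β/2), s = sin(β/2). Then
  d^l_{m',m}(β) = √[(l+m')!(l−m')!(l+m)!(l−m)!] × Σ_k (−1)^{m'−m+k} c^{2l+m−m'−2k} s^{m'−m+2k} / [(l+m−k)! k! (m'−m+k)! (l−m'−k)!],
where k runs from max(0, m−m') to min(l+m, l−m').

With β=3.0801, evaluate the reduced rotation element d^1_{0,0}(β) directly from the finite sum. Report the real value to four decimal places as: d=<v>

d=-0.9981

d^1_{0,0}(β=3.0801) via Wigner's sum:
Half-angle: c=0.030741, s=0.999527. N=√(1·1·1·1)=1.000000
k: max(0,(0)−(0))=0 … min(1+(0),1−(0))=1
  k=0: (−1)^0·1.0000/(1)·0.0307^2·0.9995^0 = +0.000945
  k=1: (−1)^1·1.0000/(1)·0.0307^0·0.9995^2 = -0.999055
d^1_{0,0}(3.0801) = +0.000945 -0.999055 = -0.998110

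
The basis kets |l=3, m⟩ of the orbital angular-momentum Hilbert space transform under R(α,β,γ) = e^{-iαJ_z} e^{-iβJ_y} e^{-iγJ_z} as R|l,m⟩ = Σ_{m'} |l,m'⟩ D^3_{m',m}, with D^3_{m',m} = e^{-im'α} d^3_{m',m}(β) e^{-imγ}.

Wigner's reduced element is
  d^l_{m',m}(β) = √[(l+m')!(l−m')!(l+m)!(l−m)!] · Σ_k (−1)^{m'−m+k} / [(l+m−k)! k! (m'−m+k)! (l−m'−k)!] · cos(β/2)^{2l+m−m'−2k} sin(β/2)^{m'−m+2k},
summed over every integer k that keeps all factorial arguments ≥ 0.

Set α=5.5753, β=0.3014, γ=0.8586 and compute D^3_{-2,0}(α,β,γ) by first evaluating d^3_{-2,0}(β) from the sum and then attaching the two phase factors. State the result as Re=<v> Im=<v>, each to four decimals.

Re=0.0178 Im=-0.1138

D^3_{-2,0}(5.5753,0.3014,0.8586) = e^{-i·-2·5.5753}·d^3_{-2,0}(0.3014)·e^{-i·0·0.8586}. Compute d first:
With c≡cos(β/2)=0.988666 and s≡sin(β/2)=0.150130, N=[1·120·6·6]^{1/2}=65.726707
k: max(0,(0)−(-2))=2 … min(3+(0),3−(-2))=3
  k=2: (−1)^0·65.7267/(12)·0.9887^4·0.1501^2 = +0.117949
  k=3: (−1)^1·65.7267/(12)·0.9887^2·0.1501^4 = -0.002720
d^3_{-2,0}(0.3014) = +0.117949 -0.002720 = +0.115230
D = (+0.154406-0.988008i)·(+0.115230)·(+1.000000+0.000000i) = +0.017792-0.113848i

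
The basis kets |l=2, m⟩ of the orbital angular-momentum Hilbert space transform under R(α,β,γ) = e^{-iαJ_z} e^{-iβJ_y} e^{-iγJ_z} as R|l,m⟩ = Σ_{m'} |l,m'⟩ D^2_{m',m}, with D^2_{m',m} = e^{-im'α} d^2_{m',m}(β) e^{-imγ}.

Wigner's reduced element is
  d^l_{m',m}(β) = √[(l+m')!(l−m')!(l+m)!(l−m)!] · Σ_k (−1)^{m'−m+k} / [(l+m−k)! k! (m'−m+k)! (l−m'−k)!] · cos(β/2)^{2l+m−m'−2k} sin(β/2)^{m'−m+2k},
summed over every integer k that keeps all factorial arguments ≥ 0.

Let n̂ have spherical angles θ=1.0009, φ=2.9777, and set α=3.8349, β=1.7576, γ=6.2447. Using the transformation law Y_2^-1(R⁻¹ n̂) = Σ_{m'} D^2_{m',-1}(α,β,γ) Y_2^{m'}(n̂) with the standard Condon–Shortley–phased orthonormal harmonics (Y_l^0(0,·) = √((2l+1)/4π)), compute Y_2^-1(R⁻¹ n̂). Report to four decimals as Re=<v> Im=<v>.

Re=-0.2071 Im=0.2252

Need the full column D^2_{m',-1} for m'=−2..2 at α=3.8349, β=1.7576, γ=6.2447.
cos(β/2)=0.638076, sin(β/2)=0.769974
d^2_{-2,-1}: single k=1 term ⇒ +0.400057;  D = +0.088345+0.390181i
d^2_{-1,-1}: k∈[0..1] ⇒ +0.165763 -0.724131 = -0.558368;  D = +0.442873+0.340056i
d^2_{0,-1}: k∈[0..1] ⇒ -0.489968 +0.713470 = +0.223501;  D = +0.223336-0.008599i
d^2_{1,-1}: k∈[0..1] ⇒ +0.724131 -0.351482 = +0.372649;  D = -0.277242+0.249006i
d^2_{2,-1}: single k=0 term ⇒ -0.582546;  D = -0.084575+0.576373i
Y_2^{m'}(θ=1.0009,φ=2.9777) and Σ D·Y over m':
  (+0.0883+0.3902i)·(+0.2592+0.0882i)  (+0.4429+0.3401i)·(-0.3462-0.0573i)  (+0.2233-0.0086i)·(-0.0400+0.0000i)  (-0.2772+0.2490i)·(+0.3462-0.0573i)  (-0.0846+0.5764i)·(+0.2592-0.0882i)
Y_2^-1(R⁻¹ n̂) = -0.207138+0.225154i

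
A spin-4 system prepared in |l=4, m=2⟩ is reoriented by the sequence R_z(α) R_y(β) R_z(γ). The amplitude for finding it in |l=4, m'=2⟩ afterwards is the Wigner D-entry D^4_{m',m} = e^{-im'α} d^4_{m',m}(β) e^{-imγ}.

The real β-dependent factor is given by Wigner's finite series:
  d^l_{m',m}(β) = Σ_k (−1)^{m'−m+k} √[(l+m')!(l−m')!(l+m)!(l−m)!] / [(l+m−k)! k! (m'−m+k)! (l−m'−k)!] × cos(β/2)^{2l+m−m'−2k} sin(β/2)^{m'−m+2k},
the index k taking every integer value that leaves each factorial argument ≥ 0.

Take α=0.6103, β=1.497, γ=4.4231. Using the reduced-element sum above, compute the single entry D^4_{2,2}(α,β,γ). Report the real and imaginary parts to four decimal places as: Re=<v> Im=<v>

First d^4_{2,2}(β=1.497), then the phase factors e^{-i(2)α} and e^{-i(2)γ}:
With c≡cos(β/2)=0.732711 and s≡sin(β/2)=0.680540, N=[720·2·720·2]^{1/2}=1440.000000
The bounds max(0,m−m')=0 and min(l+m,l−m')=2 give 3 terms
  k=0: (−1)^0·1440.0000/(1440)·0.7327^8·0.6805^0 = +0.083073
  k=1: (−1)^1·1440.0000/(120)·0.7327^6·0.6805^2 = -0.859971
  k=2: (−1)^2·1440.0000/(96)·0.7327^4·0.6805^4 = +0.927335
d^4_{2,2}(1.497) = +0.083073 -0.859971 +0.927335 = +0.150437
Phases: e^{-i·(2)·0.6103}=+0.343082-0.939305i, e^{-i·(2)·4.4231}=-0.837241-0.546834i ⇒ D=-0.120483+0.090084i

Re=-0.1205 Im=0.0901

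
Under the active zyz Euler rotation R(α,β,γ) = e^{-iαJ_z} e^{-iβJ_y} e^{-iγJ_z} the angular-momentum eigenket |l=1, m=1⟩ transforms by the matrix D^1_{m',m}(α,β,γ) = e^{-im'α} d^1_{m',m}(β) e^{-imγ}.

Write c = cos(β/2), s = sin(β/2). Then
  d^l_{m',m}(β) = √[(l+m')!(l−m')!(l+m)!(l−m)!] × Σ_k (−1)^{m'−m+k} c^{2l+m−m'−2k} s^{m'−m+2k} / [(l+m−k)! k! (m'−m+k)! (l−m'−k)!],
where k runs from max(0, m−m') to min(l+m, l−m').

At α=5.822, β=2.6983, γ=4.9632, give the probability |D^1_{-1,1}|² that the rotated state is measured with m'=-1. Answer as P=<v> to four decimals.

Split into d^1_{-1,1}(β=2.6983) × two z-phases.
c=cos(2.6983/2)=0.219836, s=sin(2.6983/2)=0.975537; N=√[1·2·2·1]=2.000000
k: max(0,(1)−(-1))=2 … min(1+(1),1−(-1))=2
  k=2: (−1)^0·2.0000/(2)·0.2198^0·0.9755^2 = +0.951672
d^1_{-1,1}(2.6983) = +0.951672
|D^1_{-1,1}|² = |d^1_{-1,1}(β)|² = (+0.951672)² = 0.905680 (the z-rotation phases have unit modulus)

P=0.9057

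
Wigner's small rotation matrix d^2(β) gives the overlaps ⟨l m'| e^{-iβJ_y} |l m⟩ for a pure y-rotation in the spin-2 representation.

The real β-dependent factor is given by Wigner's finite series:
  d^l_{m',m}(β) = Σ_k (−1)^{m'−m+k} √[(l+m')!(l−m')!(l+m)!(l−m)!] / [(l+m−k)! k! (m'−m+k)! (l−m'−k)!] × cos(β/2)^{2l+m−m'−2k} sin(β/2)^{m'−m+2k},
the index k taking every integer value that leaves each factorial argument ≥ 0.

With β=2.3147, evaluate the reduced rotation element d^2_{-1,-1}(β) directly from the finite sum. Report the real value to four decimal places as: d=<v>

d^2_{-1,-1}(β=2.3147) via Wigner's sum:
c=cos(2.3147/2)=0.401768, s=sin(2.3147/2)=0.915742; N=√[1·6·1·6]=6.000000
k: max(0,(-1)−(-1))=0 … min(2+(-1),2−(-1))=1
  k=0: (−1)^0·6.0000/(6)·0.4018^4·0.9157^0 = +0.026056
  k=1: (−1)^1·6.0000/(2)·0.4018^2·0.9157^2 = -0.406085
d^2_{-1,-1}(2.3147) = +0.026056 -0.406085 = -0.380030

d=-0.3800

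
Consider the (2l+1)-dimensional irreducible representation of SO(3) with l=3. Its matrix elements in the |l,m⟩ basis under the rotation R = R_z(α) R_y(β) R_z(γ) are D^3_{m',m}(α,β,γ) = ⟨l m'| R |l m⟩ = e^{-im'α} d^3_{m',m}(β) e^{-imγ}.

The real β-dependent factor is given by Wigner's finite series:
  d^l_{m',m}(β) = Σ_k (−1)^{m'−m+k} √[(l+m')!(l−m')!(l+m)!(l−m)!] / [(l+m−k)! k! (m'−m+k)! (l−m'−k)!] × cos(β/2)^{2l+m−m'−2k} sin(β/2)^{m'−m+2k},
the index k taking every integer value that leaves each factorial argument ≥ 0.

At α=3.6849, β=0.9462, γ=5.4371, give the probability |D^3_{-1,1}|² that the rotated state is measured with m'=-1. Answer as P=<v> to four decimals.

P=0.2682

First d^3_{-1,1}(β=0.9462), then the phase factors e^{-i(-1)α} and e^{-i(1)γ}:
c=cos(0.9462/2)=0.890160, s=sin(0.9462/2)=0.455648; N=√[2·24·24·2]=48.000000
k: max(0,(1)−(-1))=2 … min(3+(1),3−(-1))=4
  k=2: (−1)^0·48.0000/(8)·0.8902^4·0.4556^2 = +0.782136
  k=3: (−1)^1·48.0000/(6)·0.8902^2·0.4556^4 = -0.273240
  k=4: (−1)^2·48.0000/(48)·0.8902^0·0.4556^6 = +0.008949
d^3_{-1,1}(0.9462) = +0.782136 -0.273240 +0.008949 = +0.517846
|D^3_{-1,1}|² = |d^3_{-1,1}(β)|² = (+0.517846)² = 0.268164 (the z-rotation phases have unit modulus)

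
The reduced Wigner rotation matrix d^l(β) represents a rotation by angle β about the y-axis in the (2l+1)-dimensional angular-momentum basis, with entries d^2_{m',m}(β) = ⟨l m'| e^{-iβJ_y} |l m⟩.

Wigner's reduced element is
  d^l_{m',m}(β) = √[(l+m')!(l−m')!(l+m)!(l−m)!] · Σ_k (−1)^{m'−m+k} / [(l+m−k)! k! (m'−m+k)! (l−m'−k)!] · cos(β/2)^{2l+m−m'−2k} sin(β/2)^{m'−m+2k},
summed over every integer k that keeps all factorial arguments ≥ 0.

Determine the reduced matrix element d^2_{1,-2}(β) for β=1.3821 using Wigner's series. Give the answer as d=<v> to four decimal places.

d=-0.3990

d^2_{1,-2}(β=1.3821) via Wigner's sum:
Half-angle: c=0.770577, s=0.637347. N=√(6·1·1·24)=12.000000
k: max(0,(-2)−(1))=0 … min(2+(-2),2−(1))=0
  k=0: (−1)^3·12.0000/(6)·0.7706^1·0.6373^3 = -0.399000
d^2_{1,-2}(1.3821) = -0.399000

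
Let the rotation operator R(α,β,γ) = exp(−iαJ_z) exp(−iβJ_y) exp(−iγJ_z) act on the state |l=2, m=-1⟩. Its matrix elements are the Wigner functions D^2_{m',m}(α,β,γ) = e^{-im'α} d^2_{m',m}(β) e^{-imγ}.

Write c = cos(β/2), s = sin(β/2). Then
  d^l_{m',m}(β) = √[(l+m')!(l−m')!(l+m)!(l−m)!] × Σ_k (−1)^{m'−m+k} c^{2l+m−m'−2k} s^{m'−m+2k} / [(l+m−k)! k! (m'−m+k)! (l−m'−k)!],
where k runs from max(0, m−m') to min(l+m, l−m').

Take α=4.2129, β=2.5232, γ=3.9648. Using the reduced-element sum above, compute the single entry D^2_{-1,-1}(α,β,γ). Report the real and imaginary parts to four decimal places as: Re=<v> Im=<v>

Split into d^2_{-1,-1}(β=2.5232) × two z-phases.
With c≡cos(β/2)=0.304293 and s≡sin(β/2)=0.952578, N=[1·6·1·6]^{1/2}=6.000000
k∈{0,1} keeps every argument non-negative
  k=0: (−1)^0·6.0000/(6)·0.3043^4·0.9526^0 = +0.008574
  k=1: (−1)^1·6.0000/(2)·0.3043^2·0.9526^2 = -0.252062
d^2_{-1,-1}(2.5232) = +0.008574 -0.252062 = -0.243488
D = (-0.478977-0.877827i)·(-0.243488)·(-0.679873-0.733330i) = +0.077452-0.230841i

Re=0.0775 Im=-0.2308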